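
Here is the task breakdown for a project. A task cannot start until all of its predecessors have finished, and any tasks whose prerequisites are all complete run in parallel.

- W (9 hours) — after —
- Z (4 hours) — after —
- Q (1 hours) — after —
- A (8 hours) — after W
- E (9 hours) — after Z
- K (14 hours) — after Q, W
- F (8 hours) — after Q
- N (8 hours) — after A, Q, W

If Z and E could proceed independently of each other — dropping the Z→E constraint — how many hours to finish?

Original critical path: W→A→N = 9+8+8 = 25 ⇒ 25 hours.
Without Z→E, E's earliest start moves from 4 to 0.
The longest chain is now W→A→N = 9+8+8 = 25, so the plan takes 25 hours.

25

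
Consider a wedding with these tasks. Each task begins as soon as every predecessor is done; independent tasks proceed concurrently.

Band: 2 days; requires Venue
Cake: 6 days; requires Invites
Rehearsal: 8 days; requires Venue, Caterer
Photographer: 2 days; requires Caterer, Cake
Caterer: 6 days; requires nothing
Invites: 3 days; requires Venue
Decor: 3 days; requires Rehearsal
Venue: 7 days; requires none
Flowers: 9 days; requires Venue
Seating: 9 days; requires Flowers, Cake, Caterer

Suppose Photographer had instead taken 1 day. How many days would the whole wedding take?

25

Critical path before the change: Venue→Invites→Cake→Seating = 7+3+6+9 = 25 giving 25 days.
The longest path through Photographer is only 18 days, so Photographer has float 7.
No other chain overtakes it, so the finish is 25 days.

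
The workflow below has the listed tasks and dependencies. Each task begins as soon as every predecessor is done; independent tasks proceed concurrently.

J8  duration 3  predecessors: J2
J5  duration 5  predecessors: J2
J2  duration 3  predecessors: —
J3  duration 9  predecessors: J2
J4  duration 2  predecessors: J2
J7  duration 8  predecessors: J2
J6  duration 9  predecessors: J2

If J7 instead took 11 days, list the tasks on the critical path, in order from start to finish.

The binding path is J2→J3 = 3+9 = 12; finish at 12 days.
J7 is off the critical path — its longest chain is 11 days, giving 1 of slack.
New critical path: J2→J7 = 3+11 = 14 ⇒ 14 days.

J2, J7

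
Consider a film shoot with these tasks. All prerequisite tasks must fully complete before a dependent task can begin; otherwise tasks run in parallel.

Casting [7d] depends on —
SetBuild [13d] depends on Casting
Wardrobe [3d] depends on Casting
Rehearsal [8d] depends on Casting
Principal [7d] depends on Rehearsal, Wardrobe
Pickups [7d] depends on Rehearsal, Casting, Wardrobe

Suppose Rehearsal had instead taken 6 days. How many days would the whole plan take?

20

Baseline: Casting→Rehearsal→Principal = 7+8+7 = 22 → 22 days.
Since Rehearsal is critical, the -2 change carries straight to that chain (now 20 days).
The binding chain switches to Casting→SetBuild = 7+13 = 20; finish 20 days.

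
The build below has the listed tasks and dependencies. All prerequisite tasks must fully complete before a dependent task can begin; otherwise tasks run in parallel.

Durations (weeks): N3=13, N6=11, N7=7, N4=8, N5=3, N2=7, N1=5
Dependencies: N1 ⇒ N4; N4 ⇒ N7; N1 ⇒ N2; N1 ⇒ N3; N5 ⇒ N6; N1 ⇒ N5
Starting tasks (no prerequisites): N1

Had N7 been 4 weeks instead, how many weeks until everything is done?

19

The binding path is N1→N4→N7 = 5+8+7 = 20; finish at 20 weeks.
Since N7 is critical, the -3 change carries straight to that chain (now 17 weeks).
The binding chain switches to N1→N5→N6 = 5+3+11 = 19; finish 19 weeks.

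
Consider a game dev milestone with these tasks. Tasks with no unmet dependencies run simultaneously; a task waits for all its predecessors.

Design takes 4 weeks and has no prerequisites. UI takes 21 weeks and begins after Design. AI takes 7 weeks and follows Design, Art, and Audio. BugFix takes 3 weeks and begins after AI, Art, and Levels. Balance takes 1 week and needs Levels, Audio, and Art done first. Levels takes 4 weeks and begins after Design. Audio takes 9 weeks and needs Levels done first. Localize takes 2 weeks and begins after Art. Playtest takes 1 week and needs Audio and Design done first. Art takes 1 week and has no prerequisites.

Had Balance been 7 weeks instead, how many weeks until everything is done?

27

Baseline: Design→Levels→Audio→AI→BugFix = 4+4+9+7+3 = 27 → 27 weeks.
Balance is off the critical path — its longest chain is 18 weeks, giving 9 of slack.
The critical path is still Design→Levels→Audio→AI→BugFix; finish is now 27 weeks.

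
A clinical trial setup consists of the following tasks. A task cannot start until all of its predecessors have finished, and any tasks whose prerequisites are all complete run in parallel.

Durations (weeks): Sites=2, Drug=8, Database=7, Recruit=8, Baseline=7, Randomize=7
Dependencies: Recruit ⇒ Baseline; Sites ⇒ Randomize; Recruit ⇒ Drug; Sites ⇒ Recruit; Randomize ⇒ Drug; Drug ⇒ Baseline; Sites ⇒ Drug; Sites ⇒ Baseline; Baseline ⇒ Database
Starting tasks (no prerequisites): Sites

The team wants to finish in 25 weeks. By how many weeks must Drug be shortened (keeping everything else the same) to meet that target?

Current finish: 32 weeks; target: 25.
Drug is on every critical path, so each week cut from Drug cuts the finish by one (this holds down to a finish of 25).
Need 32 − 25 = 7 weeks off Drug → Drug becomes 1 week, finish becomes 25.

7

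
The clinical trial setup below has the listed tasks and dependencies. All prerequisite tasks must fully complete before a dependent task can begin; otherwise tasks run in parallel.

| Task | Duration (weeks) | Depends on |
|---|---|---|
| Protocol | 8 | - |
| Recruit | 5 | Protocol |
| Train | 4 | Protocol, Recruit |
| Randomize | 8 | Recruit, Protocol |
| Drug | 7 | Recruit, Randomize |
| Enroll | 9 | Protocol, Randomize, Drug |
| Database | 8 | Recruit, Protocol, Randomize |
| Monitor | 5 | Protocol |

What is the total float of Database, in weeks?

8

The longest chain is Protocol→Recruit→Randomize→Drug→Enroll = 8+5+8+7+9 = 37; overall finish 37 weeks.
Longest path through Database: 29 weeks (earliest finish 29, latest finish 37).
So Database can slip 37 − 29 = 8 weeks.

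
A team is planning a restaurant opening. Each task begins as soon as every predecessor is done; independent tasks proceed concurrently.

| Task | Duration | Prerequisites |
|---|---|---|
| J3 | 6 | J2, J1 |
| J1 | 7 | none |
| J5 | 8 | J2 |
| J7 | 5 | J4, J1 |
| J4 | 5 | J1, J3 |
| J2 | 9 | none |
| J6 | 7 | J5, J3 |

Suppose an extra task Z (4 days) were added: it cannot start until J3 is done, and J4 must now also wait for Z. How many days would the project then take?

Originally the project takes 25 days.
With Z inserted, J4 now waits for max(J1, J3, Z).
New critical path: J2→J3→Z→J4→J7 = 9+6+4+5+5 = 29 ⇒ 29 days.

29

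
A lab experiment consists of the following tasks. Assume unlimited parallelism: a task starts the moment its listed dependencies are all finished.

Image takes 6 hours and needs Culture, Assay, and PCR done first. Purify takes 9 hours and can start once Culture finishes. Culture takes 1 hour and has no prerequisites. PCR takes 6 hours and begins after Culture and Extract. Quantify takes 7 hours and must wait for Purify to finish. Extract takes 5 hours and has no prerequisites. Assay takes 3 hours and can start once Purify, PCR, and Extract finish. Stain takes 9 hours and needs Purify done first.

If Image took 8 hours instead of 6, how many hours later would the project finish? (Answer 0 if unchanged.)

Actual critical path: Extract→PCR→Assay→Image = 5+6+3+6 = 20 ⇒ 20 hours.
Image is on the critical path; changing it to 8 makes that path 22 hours.
That remains the longest chain; total 22 hours.
Change in finish: 22 − 20 = +2 hours.

2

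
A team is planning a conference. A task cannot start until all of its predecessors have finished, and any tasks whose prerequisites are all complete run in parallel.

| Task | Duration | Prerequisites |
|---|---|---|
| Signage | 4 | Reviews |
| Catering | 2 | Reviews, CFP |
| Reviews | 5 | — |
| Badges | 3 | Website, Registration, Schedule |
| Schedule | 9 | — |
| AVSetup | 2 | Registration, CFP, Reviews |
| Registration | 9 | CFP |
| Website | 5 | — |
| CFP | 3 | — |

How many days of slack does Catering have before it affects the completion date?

Critical path: CFP→Registration→Badges = 3+9+3 = 15, so the finish is 15 days.
The longest chain containing Catering totals 7 days.
Float = 15 − 7 = 8.

8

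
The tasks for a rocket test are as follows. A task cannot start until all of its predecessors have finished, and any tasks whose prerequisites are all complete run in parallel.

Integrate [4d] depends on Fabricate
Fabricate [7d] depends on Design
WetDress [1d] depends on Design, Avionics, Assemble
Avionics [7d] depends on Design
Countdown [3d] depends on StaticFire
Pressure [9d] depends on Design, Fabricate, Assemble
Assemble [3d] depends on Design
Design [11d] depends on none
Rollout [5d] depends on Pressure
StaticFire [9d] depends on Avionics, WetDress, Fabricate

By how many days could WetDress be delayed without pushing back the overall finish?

1

Design→Fabricate→Pressure→Rollout = 11+7+9+5 = 32 sets the makespan at 32 days.
The longest chain containing WetDress totals 31 days.
Float = 32 − 31 = 1.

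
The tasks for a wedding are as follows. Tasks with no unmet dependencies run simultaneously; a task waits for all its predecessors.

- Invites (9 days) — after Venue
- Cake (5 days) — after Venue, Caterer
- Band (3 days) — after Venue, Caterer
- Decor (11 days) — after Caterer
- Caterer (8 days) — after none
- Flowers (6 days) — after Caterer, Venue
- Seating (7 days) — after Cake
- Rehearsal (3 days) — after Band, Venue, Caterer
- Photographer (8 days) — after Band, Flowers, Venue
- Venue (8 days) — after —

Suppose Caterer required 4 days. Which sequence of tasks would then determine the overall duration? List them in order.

Venue, Flowers, Photographer

Actual critical path: Caterer→Flowers→Photographer = 8+6+8 = 22 ⇒ 22 days.
Caterer is on the critical path; changing it to 4 makes that path 18 days.
Now Venue→Flowers→Photographer = 8+6+8 = 22 is longest, so the finish becomes 22 days.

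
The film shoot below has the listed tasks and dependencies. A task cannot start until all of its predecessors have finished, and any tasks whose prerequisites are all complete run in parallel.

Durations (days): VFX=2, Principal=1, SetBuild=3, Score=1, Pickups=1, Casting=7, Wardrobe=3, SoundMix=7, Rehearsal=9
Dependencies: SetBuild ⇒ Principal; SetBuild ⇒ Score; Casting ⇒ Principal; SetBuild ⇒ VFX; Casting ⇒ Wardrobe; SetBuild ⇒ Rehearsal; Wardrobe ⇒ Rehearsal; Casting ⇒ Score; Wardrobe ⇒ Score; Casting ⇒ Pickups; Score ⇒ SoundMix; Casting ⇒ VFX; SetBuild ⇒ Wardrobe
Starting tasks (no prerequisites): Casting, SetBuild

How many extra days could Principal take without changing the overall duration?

The longest chain is Casting→Wardrobe→Rehearsal = 7+3+9 = 19; overall finish 19 days.
Principal finishes as early as 8 and must finish by 19.
Float = 19 − 8 = 11.

11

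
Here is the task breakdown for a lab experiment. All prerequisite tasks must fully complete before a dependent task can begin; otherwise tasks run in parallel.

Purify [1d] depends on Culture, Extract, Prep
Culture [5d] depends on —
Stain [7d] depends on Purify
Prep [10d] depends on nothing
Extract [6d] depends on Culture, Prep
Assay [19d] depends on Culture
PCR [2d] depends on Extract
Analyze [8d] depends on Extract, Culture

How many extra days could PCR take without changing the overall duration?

6

Prep→Extract→Purify→Stain = 10+6+1+7 = 24 sets the makespan at 24 days.
PCR finishes as early as 18 and must finish by 24.
Float = 24 − 18 = 6.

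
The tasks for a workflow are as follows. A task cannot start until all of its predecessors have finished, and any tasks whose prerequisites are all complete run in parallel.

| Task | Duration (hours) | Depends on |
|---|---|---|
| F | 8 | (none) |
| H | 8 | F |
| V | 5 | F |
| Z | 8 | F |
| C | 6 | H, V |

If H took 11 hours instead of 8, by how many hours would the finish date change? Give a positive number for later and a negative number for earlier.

As given, the longest chain is F→H→C = 8+8+6 = 22, so the finish is 22 hours.
H is on the critical path; changing it to 11 makes that path 25 hours.
No other chain overtakes it, so the finish is 25 hours.
Change in finish: 25 − 22 = +3 hours.

3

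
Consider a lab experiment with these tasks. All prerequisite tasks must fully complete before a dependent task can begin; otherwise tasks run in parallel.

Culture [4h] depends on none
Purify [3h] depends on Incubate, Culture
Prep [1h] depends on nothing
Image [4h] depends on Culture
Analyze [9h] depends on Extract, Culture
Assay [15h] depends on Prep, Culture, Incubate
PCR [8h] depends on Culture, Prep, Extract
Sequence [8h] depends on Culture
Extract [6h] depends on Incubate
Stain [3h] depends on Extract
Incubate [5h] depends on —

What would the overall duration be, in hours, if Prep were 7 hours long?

The binding path is Incubate→Extract→Analyze = 5+6+9 = 20; finish at 20 hours.
Prep is off the critical path — its longest chain is 16 hours, giving 4 of slack.
New critical path: Prep→Assay = 7+15 = 22 ⇒ 22 hours.

22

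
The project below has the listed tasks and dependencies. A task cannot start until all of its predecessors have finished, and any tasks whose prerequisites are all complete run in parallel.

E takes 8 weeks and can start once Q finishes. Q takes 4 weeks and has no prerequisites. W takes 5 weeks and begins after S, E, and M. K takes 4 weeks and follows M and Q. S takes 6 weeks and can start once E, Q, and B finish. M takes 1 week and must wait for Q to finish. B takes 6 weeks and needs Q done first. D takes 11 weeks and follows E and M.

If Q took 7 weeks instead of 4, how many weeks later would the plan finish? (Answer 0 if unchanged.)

The binding path is Q→E→D = 4+8+11 = 23; finish at 23 weeks.
Q is on the critical path; changing it to 7 makes that path 26 weeks.
The critical path is still Q→E→D; finish is now 26 weeks.
Change in finish: 26 − 23 = +3 weeks.

3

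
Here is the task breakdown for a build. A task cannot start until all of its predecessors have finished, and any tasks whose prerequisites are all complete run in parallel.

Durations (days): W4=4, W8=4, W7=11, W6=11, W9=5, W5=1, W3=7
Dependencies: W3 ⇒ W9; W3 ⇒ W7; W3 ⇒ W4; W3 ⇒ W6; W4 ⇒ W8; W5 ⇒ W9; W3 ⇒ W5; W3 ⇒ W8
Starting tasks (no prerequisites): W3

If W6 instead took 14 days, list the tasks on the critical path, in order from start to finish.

W3, W6

The binding path is W3→W6 = 7+11 = 18; finish at 18 days.
W6 is on the critical path; changing it to 14 makes that path 21 days.
No other chain overtakes it, so the finish is 21 days.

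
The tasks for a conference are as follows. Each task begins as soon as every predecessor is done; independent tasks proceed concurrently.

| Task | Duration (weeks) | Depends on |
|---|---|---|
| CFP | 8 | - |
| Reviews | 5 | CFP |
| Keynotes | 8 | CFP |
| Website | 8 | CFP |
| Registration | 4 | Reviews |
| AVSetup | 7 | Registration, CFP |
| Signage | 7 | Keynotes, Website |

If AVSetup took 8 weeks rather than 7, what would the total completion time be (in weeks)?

25

As given, the longest chain is CFP→Reviews→Registration→AVSetup = 8+5+4+7 = 24, so the finish is 24 weeks.
Since AVSetup is critical, the +1 change carries straight to that chain (now 25 weeks).
The critical path is still CFP→Reviews→Registration→AVSetup; finish is now 25 weeks.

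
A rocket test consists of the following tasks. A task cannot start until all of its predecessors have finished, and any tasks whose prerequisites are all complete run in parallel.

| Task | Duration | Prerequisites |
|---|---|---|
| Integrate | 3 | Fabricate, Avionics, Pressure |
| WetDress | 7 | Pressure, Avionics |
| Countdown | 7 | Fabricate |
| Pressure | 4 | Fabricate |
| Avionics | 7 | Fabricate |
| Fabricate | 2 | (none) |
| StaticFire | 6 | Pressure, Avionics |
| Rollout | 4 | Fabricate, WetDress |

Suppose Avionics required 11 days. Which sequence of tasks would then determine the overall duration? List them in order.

Fabricate, Avionics, WetDress, Rollout

Actual critical path: Fabricate→Avionics→WetDress→Rollout = 2+7+7+4 = 20 ⇒ 20 days.
Since Avionics is critical, the +4 change carries straight to that chain (now 24 days).
That remains the longest chain; total 24 days.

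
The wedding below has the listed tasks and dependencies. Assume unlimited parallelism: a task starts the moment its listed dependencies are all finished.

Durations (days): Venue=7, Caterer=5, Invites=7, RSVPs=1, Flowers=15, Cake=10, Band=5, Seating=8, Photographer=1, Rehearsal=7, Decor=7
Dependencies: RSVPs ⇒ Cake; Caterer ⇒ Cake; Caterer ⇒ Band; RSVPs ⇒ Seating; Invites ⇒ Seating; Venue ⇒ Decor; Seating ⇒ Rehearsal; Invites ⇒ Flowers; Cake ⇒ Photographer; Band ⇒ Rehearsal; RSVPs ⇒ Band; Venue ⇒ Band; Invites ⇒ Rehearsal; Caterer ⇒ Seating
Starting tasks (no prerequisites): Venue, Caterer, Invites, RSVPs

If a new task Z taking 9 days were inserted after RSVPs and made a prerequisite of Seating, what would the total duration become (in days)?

25

Originally the job takes 22 days.
With Z inserted, Seating now waits for max(Caterer, RSVPs, Invites, Z).
New critical path: RSVPs→Z→Seating→Rehearsal = 1+9+8+7 = 25 ⇒ 25 days.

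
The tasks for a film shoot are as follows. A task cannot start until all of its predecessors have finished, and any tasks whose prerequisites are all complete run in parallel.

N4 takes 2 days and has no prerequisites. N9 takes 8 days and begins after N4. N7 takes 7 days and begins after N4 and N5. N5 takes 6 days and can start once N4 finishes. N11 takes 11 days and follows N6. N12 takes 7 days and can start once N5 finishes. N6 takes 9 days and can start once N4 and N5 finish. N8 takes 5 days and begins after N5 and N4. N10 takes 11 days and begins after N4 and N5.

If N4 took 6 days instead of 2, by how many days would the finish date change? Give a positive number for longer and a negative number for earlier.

The binding path is N4→N5→N6→N11 = 2+6+9+11 = 28; finish at 28 days.
N4 is on the critical path; changing it to 6 makes that path 32 days.
No other chain overtakes it, so the finish is 32 days.
Change in finish: 32 − 28 = +4 days.

4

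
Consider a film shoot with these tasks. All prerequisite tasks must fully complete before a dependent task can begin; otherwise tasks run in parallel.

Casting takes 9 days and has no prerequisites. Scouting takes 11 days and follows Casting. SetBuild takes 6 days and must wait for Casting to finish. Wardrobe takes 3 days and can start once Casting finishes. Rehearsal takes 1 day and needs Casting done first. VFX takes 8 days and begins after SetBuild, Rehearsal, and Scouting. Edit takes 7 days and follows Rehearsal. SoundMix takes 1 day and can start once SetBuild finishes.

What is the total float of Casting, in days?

0

Critical path: Casting→Scouting→VFX = 9+11+8 = 28, so the finish is 28 days.
Longest path through Casting: 28 days (earliest finish 9, latest finish 9).
Slack of Casting = 0 − 0 = 0 days.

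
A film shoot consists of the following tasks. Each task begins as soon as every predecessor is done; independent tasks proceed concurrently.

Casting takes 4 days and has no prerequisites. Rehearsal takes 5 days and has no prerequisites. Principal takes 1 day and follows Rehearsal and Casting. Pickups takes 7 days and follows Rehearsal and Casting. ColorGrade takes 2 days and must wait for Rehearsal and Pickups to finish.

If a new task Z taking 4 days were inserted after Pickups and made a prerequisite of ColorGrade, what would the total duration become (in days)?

18

Originally the schedule takes 14 days.
With Z inserted, ColorGrade now waits for max(Rehearsal, Pickups, Z).
New critical path: Rehearsal→Pickups→Z→ColorGrade = 5+7+4+2 = 18 ⇒ 18 days.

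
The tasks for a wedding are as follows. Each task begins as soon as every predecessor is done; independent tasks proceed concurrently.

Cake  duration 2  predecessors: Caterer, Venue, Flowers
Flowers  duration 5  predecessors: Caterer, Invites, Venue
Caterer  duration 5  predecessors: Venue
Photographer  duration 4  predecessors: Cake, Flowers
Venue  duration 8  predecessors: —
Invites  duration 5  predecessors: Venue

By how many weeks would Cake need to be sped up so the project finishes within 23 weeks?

Current finish: 24 weeks; target: 23.
Cake is on every critical path, so each week cut from Cake cuts the finish by one (this holds down to a finish of 23).
Need 24 − 23 = 1 week off Cake → Cake becomes 1 week, finish becomes 23.

1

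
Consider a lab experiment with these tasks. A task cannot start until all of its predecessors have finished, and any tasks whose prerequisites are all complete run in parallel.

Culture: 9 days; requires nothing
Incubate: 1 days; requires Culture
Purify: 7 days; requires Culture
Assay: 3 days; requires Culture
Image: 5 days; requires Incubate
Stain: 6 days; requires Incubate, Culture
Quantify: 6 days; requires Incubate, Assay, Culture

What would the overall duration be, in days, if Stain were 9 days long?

19

Actual critical path: Culture→Assay→Quantify = 9+3+6 = 18 ⇒ 18 days.
Stain is off the critical path — its longest chain is 16 days, giving 2 of slack.
Now Culture→Incubate→Stain = 9+1+9 = 19 is longest, so the finish becomes 19 days.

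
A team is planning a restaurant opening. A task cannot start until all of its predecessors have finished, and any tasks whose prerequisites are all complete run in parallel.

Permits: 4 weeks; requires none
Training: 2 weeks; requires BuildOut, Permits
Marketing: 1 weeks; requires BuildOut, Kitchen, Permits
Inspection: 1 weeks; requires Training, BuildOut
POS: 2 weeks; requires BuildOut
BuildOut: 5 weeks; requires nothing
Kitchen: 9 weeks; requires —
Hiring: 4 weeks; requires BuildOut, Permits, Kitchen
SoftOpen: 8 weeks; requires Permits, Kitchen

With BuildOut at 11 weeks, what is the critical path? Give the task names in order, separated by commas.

Kitchen, SoftOpen

Critical path before the change: Kitchen→SoftOpen = 9+8 = 17 giving 17 weeks.
BuildOut has 8 weeks of float (longest path through it is 9).
The critical path is still Kitchen→SoftOpen; finish is now 17 weeks.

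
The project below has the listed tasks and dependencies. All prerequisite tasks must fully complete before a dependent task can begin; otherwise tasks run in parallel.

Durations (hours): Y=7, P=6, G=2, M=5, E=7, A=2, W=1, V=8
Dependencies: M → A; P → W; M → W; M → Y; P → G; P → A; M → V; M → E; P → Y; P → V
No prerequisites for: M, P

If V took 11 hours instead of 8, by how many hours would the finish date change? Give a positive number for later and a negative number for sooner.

Actual critical path: P→V = 6+8 = 14 ⇒ 14 hours.
Since V is critical, the +3 change carries straight to that chain (now 17 hours).
The critical path is still P→V; finish is now 17 hours.
Change in finish: 17 − 14 = +3 hours.

3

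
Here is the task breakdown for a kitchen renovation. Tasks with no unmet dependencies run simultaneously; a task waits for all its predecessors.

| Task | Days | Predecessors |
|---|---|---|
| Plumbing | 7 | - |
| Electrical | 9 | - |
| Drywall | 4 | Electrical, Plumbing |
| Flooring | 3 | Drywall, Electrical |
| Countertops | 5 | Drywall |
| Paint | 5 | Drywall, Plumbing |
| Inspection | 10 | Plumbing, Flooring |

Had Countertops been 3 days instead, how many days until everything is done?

26

As given, the longest chain is Electrical→Drywall→Flooring→Inspection = 9+4+3+10 = 26, so the finish is 26 days.
Countertops is off the critical path — its longest chain is 18 days, giving 8 of slack.
No other chain overtakes it, so the finish is 26 days.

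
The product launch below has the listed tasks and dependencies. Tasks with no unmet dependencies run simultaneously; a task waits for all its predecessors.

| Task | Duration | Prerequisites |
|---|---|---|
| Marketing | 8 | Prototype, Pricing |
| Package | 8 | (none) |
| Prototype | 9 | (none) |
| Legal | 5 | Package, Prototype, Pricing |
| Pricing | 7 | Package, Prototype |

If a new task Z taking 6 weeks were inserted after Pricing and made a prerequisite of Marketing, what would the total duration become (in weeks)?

30

Originally the job takes 24 weeks.
With Z inserted, Marketing now waits for max(Prototype, Pricing, Z).
New critical path: Prototype→Pricing→Z→Marketing = 9+7+6+8 = 30 ⇒ 30 weeks.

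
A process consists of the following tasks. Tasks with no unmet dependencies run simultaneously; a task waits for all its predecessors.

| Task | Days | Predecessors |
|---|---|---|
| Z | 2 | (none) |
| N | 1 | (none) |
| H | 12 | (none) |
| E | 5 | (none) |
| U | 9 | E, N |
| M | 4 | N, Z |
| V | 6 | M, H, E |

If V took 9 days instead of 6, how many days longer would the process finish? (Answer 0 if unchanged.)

The binding path is H→V = 12+6 = 18; finish at 18 days.
Since V is critical, the +3 change carries straight to that chain (now 21 days).
No other chain overtakes it, so the finish is 21 days.
Change in finish: 21 − 18 = +3 days.

3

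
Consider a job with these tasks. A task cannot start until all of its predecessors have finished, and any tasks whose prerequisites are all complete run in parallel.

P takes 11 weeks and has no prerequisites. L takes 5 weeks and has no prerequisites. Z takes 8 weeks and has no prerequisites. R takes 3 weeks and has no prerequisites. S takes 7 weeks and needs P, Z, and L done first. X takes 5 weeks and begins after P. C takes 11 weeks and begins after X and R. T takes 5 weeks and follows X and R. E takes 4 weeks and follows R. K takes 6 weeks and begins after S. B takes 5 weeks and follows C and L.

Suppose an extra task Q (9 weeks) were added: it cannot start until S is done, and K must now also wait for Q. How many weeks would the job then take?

33

Originally the job takes 32 weeks.
With Q inserted, K now waits for max(S, Q).
New critical path: P→S→Q→K = 11+7+9+6 = 33 ⇒ 33 weeks.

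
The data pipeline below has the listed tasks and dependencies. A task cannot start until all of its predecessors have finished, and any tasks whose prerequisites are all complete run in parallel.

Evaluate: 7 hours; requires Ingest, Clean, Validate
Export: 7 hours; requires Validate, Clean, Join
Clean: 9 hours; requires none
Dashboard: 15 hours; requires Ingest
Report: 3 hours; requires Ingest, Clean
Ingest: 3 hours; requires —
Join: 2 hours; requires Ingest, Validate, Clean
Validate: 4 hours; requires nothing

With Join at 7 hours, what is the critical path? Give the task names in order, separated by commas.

As given, the longest chain is Clean→Join→Export = 9+2+7 = 18, so the finish is 18 hours.
Since Join is critical, the +5 change carries straight to that chain (now 23 hours).
That remains the longest chain; total 23 hours.

Clean, Join, Export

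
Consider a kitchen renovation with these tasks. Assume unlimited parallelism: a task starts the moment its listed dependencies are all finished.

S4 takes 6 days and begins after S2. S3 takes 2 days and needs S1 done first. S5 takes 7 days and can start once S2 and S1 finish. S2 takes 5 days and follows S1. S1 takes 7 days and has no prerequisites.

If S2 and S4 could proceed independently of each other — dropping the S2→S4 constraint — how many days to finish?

19

Original critical path: S1→S2→S5 = 7+5+7 = 19 ⇒ 19 days.
Without S2→S4, S4's earliest start moves from 12 to 0.
The longest chain is now S1→S2→S5 = 7+5+7 = 19, so the plan takes 19 days.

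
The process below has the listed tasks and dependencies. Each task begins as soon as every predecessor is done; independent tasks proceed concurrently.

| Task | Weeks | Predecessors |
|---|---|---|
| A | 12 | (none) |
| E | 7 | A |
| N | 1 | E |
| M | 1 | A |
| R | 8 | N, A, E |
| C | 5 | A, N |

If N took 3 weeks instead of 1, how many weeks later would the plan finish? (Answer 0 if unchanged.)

Actual critical path: A→E→N→R = 12+7+1+8 = 28 ⇒ 28 weeks.
Since N is critical, the +2 change carries straight to that chain (now 30 weeks).
That remains the longest chain; total 30 weeks.
Change in finish: 30 − 28 = +2 weeks.

2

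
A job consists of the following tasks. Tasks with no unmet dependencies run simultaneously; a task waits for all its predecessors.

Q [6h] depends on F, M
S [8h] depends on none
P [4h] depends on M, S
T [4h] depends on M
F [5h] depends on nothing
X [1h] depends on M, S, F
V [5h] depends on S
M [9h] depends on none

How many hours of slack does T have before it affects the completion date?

2

M→Q = 9+6 = 15 sets the makespan at 15 hours.
T finishes as early as 13 and must finish by 15.
Float = 15 − 13 = 2.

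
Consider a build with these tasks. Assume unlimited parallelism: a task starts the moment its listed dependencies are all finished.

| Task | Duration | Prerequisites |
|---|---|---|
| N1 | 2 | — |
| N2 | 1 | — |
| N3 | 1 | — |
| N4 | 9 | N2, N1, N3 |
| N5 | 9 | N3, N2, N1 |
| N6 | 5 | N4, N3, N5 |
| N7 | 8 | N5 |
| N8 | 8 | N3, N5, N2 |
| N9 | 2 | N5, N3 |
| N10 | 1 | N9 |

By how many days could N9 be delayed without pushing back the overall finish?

The longest chain is N1→N5→N7 = 2+9+8 = 19; overall finish 19 days.
N9 finishes as early as 13 and must finish by 18.
So N9 can slip 18 − 13 = 5 days.

5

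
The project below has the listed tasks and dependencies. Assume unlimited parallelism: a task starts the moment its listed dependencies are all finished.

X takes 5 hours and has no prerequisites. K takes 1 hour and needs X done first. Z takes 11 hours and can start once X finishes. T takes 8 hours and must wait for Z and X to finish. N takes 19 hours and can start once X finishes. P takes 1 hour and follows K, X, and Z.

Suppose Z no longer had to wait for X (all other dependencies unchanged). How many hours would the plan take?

Original critical path: X→Z→T = 5+11+8 = 24 ⇒ 24 hours.
Without X→Z, Z's earliest start moves from 5 to 0.
The longest chain is now X→N = 5+19 = 24, so the plan takes 24 hours.

24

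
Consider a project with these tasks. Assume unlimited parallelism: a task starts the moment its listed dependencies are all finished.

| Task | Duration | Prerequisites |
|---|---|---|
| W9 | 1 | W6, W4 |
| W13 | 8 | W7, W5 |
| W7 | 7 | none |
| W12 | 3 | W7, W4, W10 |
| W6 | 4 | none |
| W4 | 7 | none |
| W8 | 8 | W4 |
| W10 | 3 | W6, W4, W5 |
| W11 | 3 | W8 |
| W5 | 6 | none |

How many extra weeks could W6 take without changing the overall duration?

8

The longest chain is W4→W8→W11 = 7+8+3 = 18; overall finish 18 weeks.
W6 finishes as early as 4 and must finish by 12.
Float = 18 − 10 = 8.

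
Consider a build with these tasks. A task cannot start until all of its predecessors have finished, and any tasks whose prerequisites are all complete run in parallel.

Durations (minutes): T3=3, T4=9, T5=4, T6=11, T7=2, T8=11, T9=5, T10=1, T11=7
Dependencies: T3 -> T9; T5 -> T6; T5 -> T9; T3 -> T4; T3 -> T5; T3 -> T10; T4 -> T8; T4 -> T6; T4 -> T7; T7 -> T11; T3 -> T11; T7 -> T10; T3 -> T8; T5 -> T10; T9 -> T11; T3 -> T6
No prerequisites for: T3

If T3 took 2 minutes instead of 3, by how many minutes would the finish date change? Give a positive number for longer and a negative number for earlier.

-1

Critical path before the change: T3→T4→T6 = 3+9+11 = 23 giving 23 minutes.
T3 is on the critical path; changing it to 2 makes that path 22 minutes.
That remains the longest chain; total 22 minutes.
Change in finish: 22 − 23 = -1 minutes.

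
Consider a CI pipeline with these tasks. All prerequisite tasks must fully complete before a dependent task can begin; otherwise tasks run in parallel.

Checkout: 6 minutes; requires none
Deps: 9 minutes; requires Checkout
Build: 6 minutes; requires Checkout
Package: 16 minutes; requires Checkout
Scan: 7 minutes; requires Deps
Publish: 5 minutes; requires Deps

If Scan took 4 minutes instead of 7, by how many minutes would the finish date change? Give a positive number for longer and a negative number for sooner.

Actual critical path: Checkout→Deps→Scan = 6+9+7 = 22 ⇒ 22 minutes.
Scan lies on that path, so at 4 minutes the path becomes 19 minutes.
The binding chain switches to Checkout→Package = 6+16 = 22; finish 22 minutes.
Change in finish: 22 − 22 = +0 minutes.

0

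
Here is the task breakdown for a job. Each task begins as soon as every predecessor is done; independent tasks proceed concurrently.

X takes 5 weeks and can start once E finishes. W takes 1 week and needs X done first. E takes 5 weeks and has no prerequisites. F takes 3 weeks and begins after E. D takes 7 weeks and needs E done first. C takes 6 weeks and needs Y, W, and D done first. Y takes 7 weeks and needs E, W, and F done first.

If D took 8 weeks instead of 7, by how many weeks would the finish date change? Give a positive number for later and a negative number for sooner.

Baseline: E→X→W→Y→C = 5+5+1+7+6 = 24 → 24 weeks.
D is off the critical path — its longest chain is 18 weeks, giving 6 of slack.
No other chain overtakes it, so the finish is 24 weeks.
Change in finish: 24 − 24 = +0 weeks.

0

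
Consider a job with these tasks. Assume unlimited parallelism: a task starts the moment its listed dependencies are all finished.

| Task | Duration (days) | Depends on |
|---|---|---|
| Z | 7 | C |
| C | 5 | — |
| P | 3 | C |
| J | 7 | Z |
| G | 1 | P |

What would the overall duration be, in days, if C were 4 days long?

18

Critical path before the change: C→Z→J = 5+7+7 = 19 giving 19 days.
Since C is critical, the -1 change carries straight to that chain (now 18 days).
The critical path is still C→Z→J; finish is now 18 days.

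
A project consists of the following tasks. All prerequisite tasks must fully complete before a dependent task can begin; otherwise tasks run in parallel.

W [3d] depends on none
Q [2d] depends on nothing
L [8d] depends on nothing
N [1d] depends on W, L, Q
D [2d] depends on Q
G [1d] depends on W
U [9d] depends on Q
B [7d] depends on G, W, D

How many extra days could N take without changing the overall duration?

W→G→B = 3+1+7 = 11 sets the makespan at 11 days.
Longest path through N: 9 days (earliest finish 9, latest finish 11).
So N can slip 11 − 9 = 2 days.

2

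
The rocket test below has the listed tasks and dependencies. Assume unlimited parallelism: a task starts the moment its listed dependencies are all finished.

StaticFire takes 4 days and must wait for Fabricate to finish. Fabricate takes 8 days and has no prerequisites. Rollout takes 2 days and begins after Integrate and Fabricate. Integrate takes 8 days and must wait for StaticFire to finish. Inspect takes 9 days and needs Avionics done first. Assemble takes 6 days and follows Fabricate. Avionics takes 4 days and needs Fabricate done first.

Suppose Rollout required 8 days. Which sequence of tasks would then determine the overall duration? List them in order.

The binding path is Fabricate→StaticFire→Integrate→Rollout = 8+4+8+2 = 22; finish at 22 days.
Rollout lies on that path, so at 8 days the path becomes 28 days.
That remains the longest chain; total 28 days.

Fabricate, StaticFire, Integrate, Rollout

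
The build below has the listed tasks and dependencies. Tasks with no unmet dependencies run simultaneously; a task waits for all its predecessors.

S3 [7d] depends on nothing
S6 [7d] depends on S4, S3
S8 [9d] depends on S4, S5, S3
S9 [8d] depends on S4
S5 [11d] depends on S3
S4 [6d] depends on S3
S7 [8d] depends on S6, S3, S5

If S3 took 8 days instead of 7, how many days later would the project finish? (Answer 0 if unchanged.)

Actual critical path: S3→S4→S6→S7 = 7+6+7+8 = 28 ⇒ 28 days.
Since S3 is critical, the +1 change carries straight to that chain (now 29 days).
The critical path is still S3→S4→S6→S7; finish is now 29 days.
Change in finish: 29 − 28 = +1 days.

1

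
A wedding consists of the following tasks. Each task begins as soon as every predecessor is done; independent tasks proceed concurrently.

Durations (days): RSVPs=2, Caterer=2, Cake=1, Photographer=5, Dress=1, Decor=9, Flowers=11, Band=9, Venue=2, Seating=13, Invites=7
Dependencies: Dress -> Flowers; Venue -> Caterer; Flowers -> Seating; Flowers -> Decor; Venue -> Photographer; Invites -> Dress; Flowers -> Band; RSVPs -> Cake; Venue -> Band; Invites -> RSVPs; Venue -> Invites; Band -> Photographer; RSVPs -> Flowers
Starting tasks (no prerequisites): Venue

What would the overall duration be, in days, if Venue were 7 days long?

41

Actual critical path: Venue→Invites→RSVPs→Flowers→Band→Photographer = 2+7+2+11+9+5 = 36 ⇒ 36 days.
Since Venue is critical, the +5 change carries straight to that chain (now 41 days).
No other chain overtakes it, so the finish is 41 days.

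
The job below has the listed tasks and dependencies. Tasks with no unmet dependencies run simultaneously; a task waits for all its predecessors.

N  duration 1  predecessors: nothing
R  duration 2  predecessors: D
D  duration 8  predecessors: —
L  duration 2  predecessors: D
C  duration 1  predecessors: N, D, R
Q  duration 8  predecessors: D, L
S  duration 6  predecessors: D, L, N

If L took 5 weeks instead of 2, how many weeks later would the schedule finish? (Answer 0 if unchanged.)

3

The binding path is D→L→Q = 8+2+8 = 18; finish at 18 weeks.
L is on the critical path; changing it to 5 makes that path 21 weeks.
That remains the longest chain; total 21 weeks.
Change in finish: 21 − 18 = +3 weeks.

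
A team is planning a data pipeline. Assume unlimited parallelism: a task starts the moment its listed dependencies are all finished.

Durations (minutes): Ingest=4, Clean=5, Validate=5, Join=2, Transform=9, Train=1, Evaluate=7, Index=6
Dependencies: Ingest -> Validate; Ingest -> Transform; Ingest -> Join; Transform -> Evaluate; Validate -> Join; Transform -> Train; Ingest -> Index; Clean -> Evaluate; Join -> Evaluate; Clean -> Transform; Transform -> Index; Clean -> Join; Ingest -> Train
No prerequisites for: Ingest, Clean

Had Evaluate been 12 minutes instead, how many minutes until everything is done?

26

Baseline: Clean→Transform→Evaluate = 5+9+7 = 21 → 21 minutes.
Evaluate lies on that path, so at 12 minutes the path becomes 26 minutes.
That remains the longest chain; total 26 minutes.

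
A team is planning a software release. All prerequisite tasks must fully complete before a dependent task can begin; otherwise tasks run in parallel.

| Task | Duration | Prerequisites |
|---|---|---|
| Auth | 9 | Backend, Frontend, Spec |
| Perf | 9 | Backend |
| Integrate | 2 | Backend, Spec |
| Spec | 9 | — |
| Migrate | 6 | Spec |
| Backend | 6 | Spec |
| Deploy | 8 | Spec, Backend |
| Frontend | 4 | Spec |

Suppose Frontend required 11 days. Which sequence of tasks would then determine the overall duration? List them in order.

As given, the longest chain is Spec→Backend→Auth = 9+6+9 = 24, so the finish is 24 days.
Frontend is off the critical path — its longest chain is 22 days, giving 2 of slack.
New critical path: Spec→Frontend→Auth = 9+11+9 = 29 ⇒ 29 days.

Spec, Frontend, Auth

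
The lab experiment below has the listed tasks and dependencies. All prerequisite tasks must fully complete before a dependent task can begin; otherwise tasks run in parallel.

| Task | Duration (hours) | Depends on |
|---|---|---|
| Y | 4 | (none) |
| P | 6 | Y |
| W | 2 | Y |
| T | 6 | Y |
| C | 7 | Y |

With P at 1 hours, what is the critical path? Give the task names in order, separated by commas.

Y, C

Critical path before the change: Y→C = 4+7 = 11 giving 11 hours.
P is off the critical path — its longest chain is 10 hours, giving 1 of slack.
The critical path is still Y→C; finish is now 11 hours.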